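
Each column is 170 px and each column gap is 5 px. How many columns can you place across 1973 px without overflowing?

11 columns

k columns need k·170 + (k−1)·5 = k·175 − 5.
k·175 − 5 ≤ 1973 → k ≤ 1978 / 175 ≈ 11.30, so k = 11.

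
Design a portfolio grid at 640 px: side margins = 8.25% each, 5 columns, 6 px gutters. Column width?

640 × (1 − 2·8.25%) = 640 × 83.5% = 534.4 px for the columns.
5c + 4·6 = 534.4 → 5c = 510.4 → c = 102.08 px.

102.08 px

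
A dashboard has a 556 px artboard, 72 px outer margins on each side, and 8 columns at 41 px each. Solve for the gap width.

Content width = 556 − 2·72 = 412 px.
Columns use 328 px, leaving 84 px across 7 gaps = 12 px each.

12 px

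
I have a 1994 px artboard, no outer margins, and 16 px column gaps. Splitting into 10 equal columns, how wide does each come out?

10 columns + 9 column gaps: 10c + 9·16 = 1994.
10c = 1994 − 144 = 1850, so c = 185 px.

185 px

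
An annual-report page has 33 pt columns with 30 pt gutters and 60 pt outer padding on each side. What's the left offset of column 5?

Before column 5: the margin + 4 columns + 4 gutters.
Offset = 60 + 4·(33 + 30) = 60 + 252 = 312 pt.

312 pt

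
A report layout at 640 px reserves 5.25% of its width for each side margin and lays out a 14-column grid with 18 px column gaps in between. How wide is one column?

Margins: 5.25% × 640 = 33.6 px each, so content = 640 − 67.2 = 572.8 px.
Subtracting 13 column gaps of 18 leaves 338.8 for 14 columns, so c = 24.2 px.

24.2 px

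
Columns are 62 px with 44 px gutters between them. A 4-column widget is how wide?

4 columns plus 3 gutters: 248 + 132 = 380 px.

380 px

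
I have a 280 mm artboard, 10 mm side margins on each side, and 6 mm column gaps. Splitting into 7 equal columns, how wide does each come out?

Inside the margins: 280 − 20 = 260 mm.
7c + 6·6 = 260 → 7c = 224 → c = 32 mm.

32 mm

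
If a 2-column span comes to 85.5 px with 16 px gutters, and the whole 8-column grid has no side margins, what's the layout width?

Subtracting 1 gutter of 16 leaves 69.5 for 2 columns, so c = 34.75 px.
Layout = 8·34.75 + 7·16 = 278 + 112 = 390 px.

390 px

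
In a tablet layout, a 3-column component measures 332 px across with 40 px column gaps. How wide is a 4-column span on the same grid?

332 − 2·40 = 252; ÷3 gives c = 84 px.
4-column span = 4·84 + 3·40 = 456 px.

456 px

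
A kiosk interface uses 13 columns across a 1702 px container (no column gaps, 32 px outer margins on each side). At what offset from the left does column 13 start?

Inside the margins: 1702 − 64 = 1638 px.
13c = 1638 → c = 126 px.
Before column 13: the margin + 12 columns + 12 column gaps.
Offset = 32 + 12·(126 + 0) = 32 + 1512 = 1544 px.

1544 px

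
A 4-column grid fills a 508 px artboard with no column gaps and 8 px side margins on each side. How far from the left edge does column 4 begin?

377 px

Inside the margins: 508 − 16 = 492 px.
With no column gaps, each column is 492/4 = 123 px.
Column 4 starts at margin + 3·(column + gutter) = 8 + 3·123 = 377 px.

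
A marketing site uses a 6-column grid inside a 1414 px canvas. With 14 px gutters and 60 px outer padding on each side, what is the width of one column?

Take off 120 px of margins, leaving 1294 px.
1294 − 5·14 = 1224; ÷6 gives c = 204 px.

204 px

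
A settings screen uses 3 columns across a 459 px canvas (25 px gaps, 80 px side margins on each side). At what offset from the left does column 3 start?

296 px

Inside the margins: 459 − 160 = 299 px.
299 − 2·25 = 249; ÷3 gives c = 83 px.
Before column 3: the margin + 2 columns + 2 gaps.
Offset = 80 + 2·(83 + 25) = 80 + 216 = 296 px.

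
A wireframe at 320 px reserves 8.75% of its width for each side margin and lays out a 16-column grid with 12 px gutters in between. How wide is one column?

Margins: 8.75% × 320 = 28 px each, so content = 320 − 56 = 264 px.
Subtracting 15 gutters of 12 leaves 84 for 16 columns, so c = 5.25 px.

5.25 px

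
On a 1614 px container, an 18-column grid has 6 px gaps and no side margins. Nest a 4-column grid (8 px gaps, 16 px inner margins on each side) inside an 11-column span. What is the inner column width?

232 px

Subtracting 17 gaps of 6 leaves 1512 for 18 columns, so c = 84 px.
Span of 11: 11·84 + 10·6 = 924 + 60 = 984 px.
Inner content = 984 − 2·16 = 952 px.
Subtracting 3 gaps of 8 leaves 928 for 4 columns, so d = 232 px.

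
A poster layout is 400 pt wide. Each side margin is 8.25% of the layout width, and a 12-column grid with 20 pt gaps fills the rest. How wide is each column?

9.5 pt

400 × (1 − 2·8.25%) = 400 × 83.5% = 334 pt for the columns.
334 − 11·20 = 114; ÷12 gives c = 9.5 pt.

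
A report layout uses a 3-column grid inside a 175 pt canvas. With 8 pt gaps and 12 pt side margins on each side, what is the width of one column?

Subtract both margins: 175 − 2·12 = 151 pt.
Subtracting 2 gaps of 8 leaves 135 for 3 columns, so c = 45 pt.

45 pt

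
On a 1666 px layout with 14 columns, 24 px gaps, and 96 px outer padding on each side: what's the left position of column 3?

Subtract both margins: 1666 − 2·96 = 1474 px.
14 columns + 13 gaps: 14c + 13·24 = 1474.
14c = 1474 − 312 = 1162, so c = 83 px.
Each column+gutter stride is 107 px; 2 of them past the 96 px margin is 96 + 214 = 310 px.

310 px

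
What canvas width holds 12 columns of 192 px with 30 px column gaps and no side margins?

Summing: 2304 + 330 = 2634 px.

2634 px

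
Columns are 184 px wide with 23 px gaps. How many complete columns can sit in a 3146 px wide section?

15 columns

Each extra column adds 184 + 23 = 207 px.
(3146 + 23) / 207 = 15.31, so 15 columns fit.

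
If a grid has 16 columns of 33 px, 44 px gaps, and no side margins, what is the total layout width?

Total width: 16·33 + 15·44 = 1188 px.

1188 px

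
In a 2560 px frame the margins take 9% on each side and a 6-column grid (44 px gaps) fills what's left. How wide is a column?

Each margin = 9% of 2560 = 230.4 px; content = 2560 − 2·230.4 = 2099.2 px.
2099.2 − 5·44 = 1879.2; ÷6 gives c = 313.2 px.

313.2 px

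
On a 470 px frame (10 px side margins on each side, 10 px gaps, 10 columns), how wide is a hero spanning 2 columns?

Take off 20 px of margins, leaving 450 px.
10 columns + 9 gaps: 10c + 9·10 = 450.
10c = 450 − 90 = 360, so c = 36 px.
2 columns plus 1 gap: 72 + 10 = 82 px.

82 px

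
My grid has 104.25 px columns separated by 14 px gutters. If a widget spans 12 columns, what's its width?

12 columns plus 11 gutters: 1251 + 154 = 1405 px.

1405 px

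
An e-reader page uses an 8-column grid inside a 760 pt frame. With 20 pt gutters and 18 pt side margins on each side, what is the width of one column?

Subtract both margins: 760 − 2·18 = 724 pt.
Subtracting 7 gutters of 20 leaves 584 for 8 columns, so c = 73 pt.

73 pt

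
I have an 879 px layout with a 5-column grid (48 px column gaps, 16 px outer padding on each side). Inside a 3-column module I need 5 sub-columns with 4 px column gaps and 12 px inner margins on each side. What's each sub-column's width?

89.8 px

Take off 32 px of margins, leaving 847 px.
5 columns + 4 column gaps: 5c + 4·48 = 847.
5c = 847 − 192 = 655, so c = 131 px.
3 columns plus 2 column gaps: 393 + 96 = 489 px.
Inner content = 489 − 2·12 = 465 px.
465 − 4·4 = 449; ÷5 gives d = 89.8 px.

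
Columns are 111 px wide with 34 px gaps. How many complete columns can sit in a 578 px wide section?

4 columns: 4·111 + 3·34 = 546 px ≤ 578.
5 columns: 691 px > 578. So 4.

4 columns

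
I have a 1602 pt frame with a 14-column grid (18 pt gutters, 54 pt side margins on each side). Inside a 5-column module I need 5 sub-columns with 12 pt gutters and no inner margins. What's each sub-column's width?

Take off 108 pt of margins, leaving 1494 pt.
Subtracting 13 gutters of 18 leaves 1260 for 14 columns, so c = 90 pt.
5 columns plus 4 gutters: 450 + 72 = 522 pt.
5d + 4·12 = 522 → 5d = 474 → d = 94.8 pt.

94.8 pt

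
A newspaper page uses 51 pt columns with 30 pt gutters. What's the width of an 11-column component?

861 pt

11-column span = 11·51 + 10·30 = 861 pt.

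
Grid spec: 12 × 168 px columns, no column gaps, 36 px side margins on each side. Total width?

Layout = 2·36 + 12·168 = 72 + 2016 = 2088 px.

2088 px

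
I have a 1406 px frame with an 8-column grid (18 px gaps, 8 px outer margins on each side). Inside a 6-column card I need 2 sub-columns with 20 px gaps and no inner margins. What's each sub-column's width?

509 px

Outer content = 1406 − 2·8 = 1390 px.
Subtracting 7 gaps of 18 leaves 1264 for 8 columns, so c = 158 px.
6 columns plus 5 gaps: 948 + 90 = 1038 px.
Subtracting 1 gap of 20 leaves 1018 for 2 columns, so d = 509 px.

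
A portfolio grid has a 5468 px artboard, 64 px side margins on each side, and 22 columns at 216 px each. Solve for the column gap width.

28 px

Inside the margins: 5468 − 128 = 5340 px.
Columns use 4752 px, leaving 588 px across 21 column gaps = 28 px each.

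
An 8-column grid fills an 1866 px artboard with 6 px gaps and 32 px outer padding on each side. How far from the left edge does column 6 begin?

Take off 64 px of margins, leaving 1802 px.
8c + 7·6 = 1802 → 8c = 1760 → c = 220 px.
Before column 6: the margin + 5 columns + 5 gaps.
Offset = 32 + 5·(220 + 6) = 32 + 1130 = 1162 px.

1162 px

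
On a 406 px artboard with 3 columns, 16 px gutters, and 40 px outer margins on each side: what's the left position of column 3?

268 px

Inside the margins: 406 − 80 = 326 px.
Subtracting 2 gutters of 16 leaves 294 for 3 columns, so c = 98 px.
Column 3 starts at margin + 2·(column + gutter) = 40 + 2·114 = 268 px.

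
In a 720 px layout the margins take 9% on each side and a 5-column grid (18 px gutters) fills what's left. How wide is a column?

Margins: 9% × 720 = 64.8 px each, so content = 720 − 129.6 = 590.4 px.
5c + 4·18 = 590.4 → 5c = 518.4 → c = 103.68 px.

103.68 px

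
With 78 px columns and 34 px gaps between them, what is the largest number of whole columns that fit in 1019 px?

Each extra column adds 78 + 34 = 112 px.
(1019 + 34) / 112 = 9.40, so 9 columns fit.

9 columns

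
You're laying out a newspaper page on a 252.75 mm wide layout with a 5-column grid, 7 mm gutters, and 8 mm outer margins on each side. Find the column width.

41.75 mm

Inside the margins: 252.75 − 16 = 236.75 mm.
236.75 − 4·7 = 208.75; ÷5 gives c = 41.75 mm.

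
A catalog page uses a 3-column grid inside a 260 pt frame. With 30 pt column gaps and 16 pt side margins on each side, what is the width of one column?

56 pt

Take off 32 pt of margins, leaving 228 pt.
3 columns + 2 column gaps: 3c + 2·30 = 228.
3c = 228 − 60 = 168, so c = 56 pt.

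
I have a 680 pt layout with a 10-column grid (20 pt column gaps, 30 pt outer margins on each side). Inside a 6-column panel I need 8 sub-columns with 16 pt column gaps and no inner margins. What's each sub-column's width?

Inside the margins: 680 − 60 = 620 pt.
620 − 9·20 = 440; ÷10 gives c = 44 pt.
Span of 6: 6·44 + 5·20 = 264 + 100 = 364 pt.
364 − 7·16 = 252; ÷8 gives d = 31.5 pt.

31.5 pt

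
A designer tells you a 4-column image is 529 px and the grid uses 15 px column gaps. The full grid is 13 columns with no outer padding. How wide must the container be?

1753 px

4c + 3·15 = 529 → 4c = 484 → c = 121 px.
Total width: 13·121 + 12·15 = 1753 px.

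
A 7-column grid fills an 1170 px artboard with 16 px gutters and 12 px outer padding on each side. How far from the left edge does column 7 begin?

Content = 1170 − 2·12 = 1146 px.
7 columns + 6 gutters: 7c + 6·16 = 1146.
7c = 1146 − 96 = 1050, so c = 150 px.
Each column+gutter stride is 166 px; 6 of them past the 12 px margin is 12 + 996 = 1008 px.

1008 px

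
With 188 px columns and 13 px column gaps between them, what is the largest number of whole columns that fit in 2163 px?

10 columns

k columns need k·188 + (k−1)·13 = k·201 − 13.
k·201 − 13 ≤ 2163 → k ≤ 2176 / 201 ≈ 10.83, so k = 10.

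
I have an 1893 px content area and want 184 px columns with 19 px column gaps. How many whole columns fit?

9 columns: 9·184 + 8·19 = 1808 px ≤ 1893.
10 columns: 2011 px > 1893. So 9.

9 columns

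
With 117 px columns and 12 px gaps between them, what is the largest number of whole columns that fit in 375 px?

3 columns

3 columns: 3·117 + 2·12 = 375 px ≤ 375.
4 columns: 504 px > 375. So 3.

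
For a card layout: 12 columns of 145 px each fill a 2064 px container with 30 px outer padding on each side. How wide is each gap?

Inside the margins: 2064 − 60 = 2004 px.
Columns use 1740 px, leaving 264 px across 11 gaps = 24 px each.

24 px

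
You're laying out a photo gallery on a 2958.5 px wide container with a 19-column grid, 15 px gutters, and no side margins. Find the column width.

2958.5 − 18·15 = 2688.5; ÷19 gives c = 141.5 px.

141.5 px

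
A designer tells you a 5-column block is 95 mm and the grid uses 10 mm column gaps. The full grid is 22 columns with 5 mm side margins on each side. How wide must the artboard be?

462 mm

5c + 4·10 = 95 → 5c = 55 → c = 11 mm.
Total width: 2·5 + 22·11 + 21·10 = 462 mm.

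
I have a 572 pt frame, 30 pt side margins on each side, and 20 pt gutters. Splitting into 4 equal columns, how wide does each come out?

Content width = 572 − 2·30 = 512 pt.
Subtracting 3 gutters of 20 leaves 452 for 4 columns, so c = 113 pt.

113 pt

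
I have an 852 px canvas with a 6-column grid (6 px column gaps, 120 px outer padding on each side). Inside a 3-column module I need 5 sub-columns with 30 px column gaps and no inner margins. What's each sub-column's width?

36.6 px

Outer content = 852 − 2·120 = 612 px.
6c + 5·6 = 612 → 6c = 582 → c = 97 px.
3-column span = 3·97 + 2·6 = 303 px.
303 − 4·30 = 183; ÷5 gives d = 36.6 px.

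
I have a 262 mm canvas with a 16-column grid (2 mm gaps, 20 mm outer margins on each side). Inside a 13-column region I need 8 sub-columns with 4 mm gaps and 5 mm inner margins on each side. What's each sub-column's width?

17.75 mm

Subtract both margins: 262 − 2·20 = 222 mm.
Subtracting 15 gaps of 2 leaves 192 for 16 columns, so c = 12 mm.
13-column span = 13·12 + 12·2 = 180 mm.
Inner content = 180 − 2·5 = 170 mm.
Subtracting 7 gaps of 4 leaves 142 for 8 columns, so d = 17.75 mm.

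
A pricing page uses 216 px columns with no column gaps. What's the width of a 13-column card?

2808 px

With no column gaps, 13 columns span 13·216 = 2808 px.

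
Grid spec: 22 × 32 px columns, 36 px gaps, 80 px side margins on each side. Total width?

1620 px

Adding margins, columns and gutters: 160 + 704 + 756 = 1620 px.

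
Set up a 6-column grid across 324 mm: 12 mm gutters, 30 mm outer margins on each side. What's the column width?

34 mm

Take off 60 mm of margins, leaving 264 mm.
264 − 5·12 = 204; ÷6 gives c = 34 mm.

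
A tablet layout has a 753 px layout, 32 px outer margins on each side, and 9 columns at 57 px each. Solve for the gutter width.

22 px

Inside the margins: 753 − 64 = 689 px.
9 columns take 9·57 = 513 px; remaining 176 splits into 8 gutters.
g = 176 / 8 = 22 px.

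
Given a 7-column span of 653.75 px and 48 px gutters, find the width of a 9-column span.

854.25 px

Subtracting 6 gutters of 48 leaves 365.75 for 7 columns, so c = 52.25 px.
9 columns plus 8 gutters: 470.25 + 384 = 854.25 px.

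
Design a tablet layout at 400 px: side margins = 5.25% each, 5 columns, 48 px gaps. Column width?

Margins: 5.25% × 400 = 21 px each, so content = 400 − 42 = 358 px.
358 − 4·48 = 166; ÷5 gives c = 33.2 px.

33.2 px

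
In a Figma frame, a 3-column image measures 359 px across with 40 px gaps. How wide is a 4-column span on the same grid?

359 − 2·40 = 279; ÷3 gives c = 93 px.
Span of 4: 4·93 + 3·40 = 372 + 120 = 492 px.

492 px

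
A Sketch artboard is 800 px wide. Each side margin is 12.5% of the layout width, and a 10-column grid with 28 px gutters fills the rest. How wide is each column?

Margins: 12.5% × 800 = 100 px each, so content = 800 − 200 = 600 px.
10c + 9·28 = 600 → 10c = 348 → c = 34.8 px.

34.8 px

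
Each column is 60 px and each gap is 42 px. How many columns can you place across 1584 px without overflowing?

Each extra column adds 60 + 42 = 102 px.
(1584 + 42) / 102 = 15.94, so 15 columns fit.

15 columns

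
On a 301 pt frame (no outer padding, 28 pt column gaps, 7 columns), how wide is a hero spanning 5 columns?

207 pt

301 − 6·28 = 133; ÷7 gives c = 19 pt.
5 columns plus 4 column gaps: 95 + 112 = 207 pt.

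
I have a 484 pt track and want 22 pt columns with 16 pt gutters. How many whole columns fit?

13 columns

13 columns: 13·22 + 12·16 = 478 pt ≤ 484.
14 columns: 516 pt > 484. So 13.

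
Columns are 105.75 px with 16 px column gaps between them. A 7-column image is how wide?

Span of 7: 7·105.75 + 6·16 = 740.25 + 96 = 836.25 px.

836.25 px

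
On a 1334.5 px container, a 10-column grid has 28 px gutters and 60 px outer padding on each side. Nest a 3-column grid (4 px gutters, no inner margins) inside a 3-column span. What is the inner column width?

112.25 px

Take off 120 px of margins, leaving 1214.5 px.
Subtracting 9 gutters of 28 leaves 962.5 for 10 columns, so c = 96.25 px.
3-column span = 3·96.25 + 2·28 = 344.75 px.
3d + 2·4 = 344.75 → 3d = 336.75 → d = 112.25 px.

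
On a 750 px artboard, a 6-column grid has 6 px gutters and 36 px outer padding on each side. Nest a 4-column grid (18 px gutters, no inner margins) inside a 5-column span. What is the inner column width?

127.5 px

Subtract both margins: 750 − 2·36 = 678 px.
678 − 5·6 = 648; ÷6 gives c = 108 px.
5-column span = 5·108 + 4·6 = 564 px.
Subtracting 3 gutters of 18 leaves 510 for 4 columns, so d = 127.5 px.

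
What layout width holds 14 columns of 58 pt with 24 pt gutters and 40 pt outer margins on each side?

Adding margins, columns and gutters: 80 + 812 + 312 = 1204 pt.

1204 pt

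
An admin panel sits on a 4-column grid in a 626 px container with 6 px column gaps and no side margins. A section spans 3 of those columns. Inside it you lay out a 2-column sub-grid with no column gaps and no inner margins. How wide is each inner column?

234 px

Subtracting 3 column gaps of 6 leaves 608 for 4 columns, so c = 152 px.
3-column span = 3·152 + 2·6 = 468 px.
With no column gaps, each column is 468/2 = 234 px.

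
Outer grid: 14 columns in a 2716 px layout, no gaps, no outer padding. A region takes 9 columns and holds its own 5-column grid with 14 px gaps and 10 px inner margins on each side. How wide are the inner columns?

334 px

2716 / 14 = 194 px per column.
With no gaps, 9 columns span 9·194 = 1746 px.
Inner content = 1746 − 2·10 = 1726 px.
1726 − 4·14 = 1670; ÷5 gives d = 334 px.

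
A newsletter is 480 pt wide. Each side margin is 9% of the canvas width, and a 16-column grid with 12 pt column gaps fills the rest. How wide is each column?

13.35 pt

Margins: 9% × 480 = 43.2 pt each, so content = 480 − 86.4 = 393.6 pt.
16c + 15·12 = 393.6 → 16c = 213.6 → c = 13.35 pt.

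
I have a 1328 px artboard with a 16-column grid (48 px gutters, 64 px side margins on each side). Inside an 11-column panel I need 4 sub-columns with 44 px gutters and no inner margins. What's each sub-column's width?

169.5 px

Inside the margins: 1328 − 128 = 1200 px.
16 columns + 15 gutters: 16c + 15·48 = 1200.
16c = 1200 − 720 = 480, so c = 30 px.
Span of 11: 11·30 + 10·48 = 330 + 480 = 810 px.
4 columns + 3 gutters: 4d + 3·44 = 810.
4d = 810 − 132 = 678, so d = 169.5 px.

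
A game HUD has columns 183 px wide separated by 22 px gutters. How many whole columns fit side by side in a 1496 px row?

7 columns

Each extra column adds 183 + 22 = 205 px.
(1496 + 22) / 205 = 7.40, so 7 columns fit.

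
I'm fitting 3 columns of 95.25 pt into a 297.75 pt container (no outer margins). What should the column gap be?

6 pt

3·95.25 + 2g = 297.75 → 2g = 12 → g = 6 pt.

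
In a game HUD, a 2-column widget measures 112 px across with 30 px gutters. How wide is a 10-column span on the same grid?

680 px

2c + 1·30 = 112 → 2c = 82 → c = 41 px.
Span of 10: 10·41 + 9·30 = 410 + 270 = 680 px.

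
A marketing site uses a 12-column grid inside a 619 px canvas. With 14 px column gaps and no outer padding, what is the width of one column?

619 − 11·14 = 465; ÷12 gives c = 38.75 px.

38.75 px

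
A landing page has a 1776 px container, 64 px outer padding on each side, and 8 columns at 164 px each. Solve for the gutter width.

48 px

Content width = 1776 − 2·64 = 1648 px.
Columns use 1312 px, leaving 336 px across 7 gutters = 48 px each.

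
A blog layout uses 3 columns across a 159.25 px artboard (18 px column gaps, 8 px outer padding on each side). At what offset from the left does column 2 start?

61.75 px

Subtract both margins: 159.25 − 2·8 = 143.25 px.
143.25 − 2·18 = 107.25; ÷3 gives c = 35.75 px.
Column 2 starts at margin + 1·(column + gutter) = 8 + 1·53.75 = 61.75 px.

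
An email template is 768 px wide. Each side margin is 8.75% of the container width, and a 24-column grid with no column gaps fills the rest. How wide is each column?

26.4 px

Each margin = 8.75% of 768 = 67.2 px; content = 768 − 2·67.2 = 633.6 px.
With no column gaps, each column is 633.6/24 = 26.4 px.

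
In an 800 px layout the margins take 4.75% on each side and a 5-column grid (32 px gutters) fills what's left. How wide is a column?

Margins: 4.75% × 800 = 38 px each, so content = 800 − 76 = 724 px.
5c + 4·32 = 724 → 5c = 596 → c = 119.2 px.

119.2 px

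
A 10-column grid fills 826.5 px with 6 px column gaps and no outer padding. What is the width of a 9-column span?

10 columns + 9 column gaps: 10c + 9·6 = 826.5.
10c = 826.5 − 54 = 772.5, so c = 77.25 px.
9-column span = 9·77.25 + 8·6 = 743.25 px.

743.25 px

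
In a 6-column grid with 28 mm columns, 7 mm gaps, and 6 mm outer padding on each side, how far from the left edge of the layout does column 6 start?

Each column+gutter stride is 35 mm; 5 of them past the 6 mm margin is 6 + 175 = 181 mm.

181 mm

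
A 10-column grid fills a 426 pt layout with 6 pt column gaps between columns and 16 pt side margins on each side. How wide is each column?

Content width = 426 − 2·16 = 394 pt.
Subtracting 9 column gaps of 6 leaves 340 for 10 columns, so c = 34 pt.

34 pt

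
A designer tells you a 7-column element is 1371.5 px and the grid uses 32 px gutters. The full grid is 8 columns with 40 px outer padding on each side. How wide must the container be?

7 columns + 6 gutters: 7c + 6·32 = 1371.5.
7c = 1371.5 − 192 = 1179.5, so c = 168.5 px.
Container = 2·40 + 8·168.5 + 7·32 = 80 + 1348 + 224 = 1652 px.

1652 px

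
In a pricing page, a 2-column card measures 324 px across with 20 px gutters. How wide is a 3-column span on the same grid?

496 px

2c + 1·20 = 324 → 2c = 304 → c = 152 px.
3 columns plus 2 gutters: 456 + 40 = 496 px.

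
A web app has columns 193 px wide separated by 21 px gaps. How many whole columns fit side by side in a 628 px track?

Each extra column adds 193 + 21 = 214 px.
(628 + 21) / 214 = 3.03, so 3 columns fit.

3 columns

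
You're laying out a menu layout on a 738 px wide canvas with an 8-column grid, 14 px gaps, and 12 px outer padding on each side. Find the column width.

Content width = 738 − 2·12 = 714 px.
8 columns + 7 gaps: 8c + 7·14 = 714.
8c = 714 − 98 = 616, so c = 77 px.

77 px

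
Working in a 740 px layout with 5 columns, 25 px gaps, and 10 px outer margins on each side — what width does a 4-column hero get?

571 px

Take off 20 px of margins, leaving 720 px.
Subtracting 4 gaps of 25 leaves 620 for 5 columns, so c = 124 px.
4-column span = 4·124 + 3·25 = 571 px.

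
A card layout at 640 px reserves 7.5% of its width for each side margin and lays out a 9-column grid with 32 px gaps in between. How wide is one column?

Margins: 7.5% × 640 = 48 px each, so content = 640 − 96 = 544 px.
Subtracting 8 gaps of 32 leaves 288 for 9 columns, so c = 32 px.

32 px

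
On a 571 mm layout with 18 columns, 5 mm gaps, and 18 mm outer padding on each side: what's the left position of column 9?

258 mm

Inside the margins: 571 − 36 = 535 mm.
535 − 17·5 = 450; ÷18 gives c = 25 mm.
Before column 9: the margin + 8 columns + 8 gaps.
Offset = 18 + 8·(25 + 5) = 18 + 240 = 258 mm.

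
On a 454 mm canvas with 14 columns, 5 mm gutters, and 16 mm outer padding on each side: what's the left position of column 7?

Inside the margins: 454 − 32 = 422 mm.
422 − 13·5 = 357; ÷14 gives c = 25.5 mm.
Column 7 starts at margin + 6·(column + gutter) = 16 + 6·30.5 = 199 mm.

199 mm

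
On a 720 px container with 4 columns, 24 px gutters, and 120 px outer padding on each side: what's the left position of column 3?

372 px

Inside the margins: 720 − 240 = 480 px.
4c + 3·24 = 480 → 4c = 408 → c = 102 px.
Before column 3: the margin + 2 columns + 2 gutters.
Offset = 120 + 2·(102 + 24) = 120 + 252 = 372 px.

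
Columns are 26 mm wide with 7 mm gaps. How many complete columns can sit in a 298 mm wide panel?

9 columns

k columns need k·26 + (k−1)·7 = k·33 − 7.
k·33 − 7 ≤ 298 → k ≤ 305 / 33 ≈ 9.24, so k = 9.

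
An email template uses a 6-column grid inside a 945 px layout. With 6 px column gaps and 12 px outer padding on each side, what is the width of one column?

Content width = 945 − 2·12 = 921 px.
6c + 5·6 = 921 → 6c = 891 → c = 148.5 px.

148.5 px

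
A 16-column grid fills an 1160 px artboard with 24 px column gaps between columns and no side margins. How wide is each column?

16 columns + 15 column gaps: 16c + 15·24 = 1160.
16c = 1160 − 360 = 800, so c = 50 px.

50 px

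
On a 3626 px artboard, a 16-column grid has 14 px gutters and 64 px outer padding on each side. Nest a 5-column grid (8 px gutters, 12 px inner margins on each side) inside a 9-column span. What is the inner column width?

Inside the margins: 3626 − 128 = 3498 px.
16 columns + 15 gutters: 16c + 15·14 = 3498.
16c = 3498 − 210 = 3288, so c = 205.5 px.
9-column span = 9·205.5 + 8·14 = 1961.5 px.
Inner content = 1961.5 − 2·12 = 1937.5 px.
Subtracting 4 gutters of 8 leaves 1905.5 for 5 columns, so d = 381.1 px.

381.1 px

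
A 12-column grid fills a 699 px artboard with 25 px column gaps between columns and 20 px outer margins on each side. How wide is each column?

32 px

Inside the margins: 699 − 40 = 659 px.
Subtracting 11 column gaps of 25 leaves 384 for 12 columns, so c = 32 px.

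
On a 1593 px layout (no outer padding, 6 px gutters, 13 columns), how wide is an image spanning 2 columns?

240 px

13c + 12·6 = 1593 → 13c = 1521 → c = 117 px.
Span of 2: 2·117 + 1·6 = 234 + 6 = 240 px.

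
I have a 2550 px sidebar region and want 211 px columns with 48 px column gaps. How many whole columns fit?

k columns need k·211 + (k−1)·48 = k·259 − 48.
k·259 − 48 ≤ 2550 → k ≤ 2598 / 259 ≈ 10.03, so k = 10.

10 columns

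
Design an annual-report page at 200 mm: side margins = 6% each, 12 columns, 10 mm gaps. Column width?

Margins: 6% × 200 = 12 mm each, so content = 200 − 24 = 176 mm.
12c + 11·10 = 176 → 12c = 66 → c = 5.5 mm.

5.5 mm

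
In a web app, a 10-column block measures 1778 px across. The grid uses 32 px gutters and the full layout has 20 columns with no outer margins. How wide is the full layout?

10 columns + 9 gutters: 10c + 9·32 = 1778.
10c = 1778 − 288 = 1490, so c = 149 px.
Total width: 20·149 + 19·32 = 3588 px.

3588 px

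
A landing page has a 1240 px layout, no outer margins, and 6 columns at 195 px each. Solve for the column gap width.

14 px

Columns use 1170 px, leaving 70 px across 5 column gaps = 14 px each.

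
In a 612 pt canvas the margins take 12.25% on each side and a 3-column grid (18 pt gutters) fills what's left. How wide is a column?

612 × (1 − 2·12.25%) = 612 × 75.5% = 462.06 pt for the columns.
3c + 2·18 = 462.06 → 3c = 426.06 → c = 142.02 pt.

142.02 pt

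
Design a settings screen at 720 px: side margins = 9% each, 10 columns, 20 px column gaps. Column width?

720 × (1 − 2·9%) = 720 × 82% = 590.4 px for the columns.
590.4 − 9·20 = 410.4; ÷10 gives c = 41.04 px.

41.04 px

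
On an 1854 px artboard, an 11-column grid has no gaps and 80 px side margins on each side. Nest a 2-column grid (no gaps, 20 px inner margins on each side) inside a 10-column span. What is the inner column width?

750 px

Take off 160 px of margins, leaving 1694 px.
With no gaps, each column is 1694/11 = 154 px.
10-column span = 10·154 = 1540 px.
Inner content = 1540 − 2·20 = 1500 px.
1500 / 2 = 750 px per column.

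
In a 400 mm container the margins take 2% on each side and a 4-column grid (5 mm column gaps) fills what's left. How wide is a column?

Margins: 2% × 400 = 8 mm each, so content = 400 − 16 = 384 mm.
4c + 3·5 = 384 → 4c = 369 → c = 92.25 mm.

92.25 mm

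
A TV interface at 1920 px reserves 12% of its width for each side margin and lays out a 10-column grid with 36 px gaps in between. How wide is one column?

113.52 px

1920 × (1 − 2·12%) = 1920 × 76% = 1459.2 px for the columns.
10c + 9·36 = 1459.2 → 10c = 1135.2 → c = 113.52 px.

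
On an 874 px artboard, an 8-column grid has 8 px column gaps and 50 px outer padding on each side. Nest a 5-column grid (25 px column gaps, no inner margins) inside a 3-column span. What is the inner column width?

37.05 px

Outer content = 874 − 2·50 = 774 px.
Subtracting 7 column gaps of 8 leaves 718 for 8 columns, so c = 89.75 px.
3 columns plus 2 column gaps: 269.25 + 16 = 285.25 px.
5 columns + 4 column gaps: 5d + 4·25 = 285.25.
5d = 285.25 − 100 = 185.25, so d = 37.05 px.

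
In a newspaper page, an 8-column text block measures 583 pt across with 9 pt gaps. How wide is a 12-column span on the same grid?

879 pt

Subtracting 7 gaps of 9 leaves 520 for 8 columns, so c = 65 pt.
Span of 12: 12·65 + 11·9 = 780 + 99 = 879 pt.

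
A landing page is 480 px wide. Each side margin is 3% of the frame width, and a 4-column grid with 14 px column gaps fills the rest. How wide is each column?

102.3 px

Each margin = 3% of 480 = 14.4 px; content = 480 − 2·14.4 = 451.2 px.
4c + 3·14 = 451.2 → 4c = 409.2 → c = 102.3 px.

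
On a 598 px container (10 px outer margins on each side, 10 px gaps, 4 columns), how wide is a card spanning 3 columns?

Take off 20 px of margins, leaving 578 px.
Subtracting 3 gaps of 10 leaves 548 for 4 columns, so c = 137 px.
3-column span = 3·137 + 2·10 = 431 px.

431 px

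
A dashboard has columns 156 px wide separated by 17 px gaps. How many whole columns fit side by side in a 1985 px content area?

k columns need k·156 + (k−1)·17 = k·173 − 17.
k·173 − 17 ≤ 1985 → k ≤ 2002 / 173 ≈ 11.57, so k = 11.

11 columns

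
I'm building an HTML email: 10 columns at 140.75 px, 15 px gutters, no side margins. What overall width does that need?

Total width: 10·140.75 + 9·15 = 1542.5 px.

1542.5 px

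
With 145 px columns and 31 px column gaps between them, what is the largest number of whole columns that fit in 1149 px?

6 columns: 6·145 + 5·31 = 1025 px ≤ 1149.
7 columns: 1201 px > 1149. So 6.

6 columns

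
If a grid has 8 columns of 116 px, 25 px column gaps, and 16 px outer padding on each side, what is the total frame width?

1135 px

Total width: 2·16 + 8·116 + 7·25 = 1135 px.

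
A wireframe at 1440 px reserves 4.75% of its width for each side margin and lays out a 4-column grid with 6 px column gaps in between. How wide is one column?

321.3 px

Margins: 4.75% × 1440 = 68.4 px each, so content = 1440 − 136.8 = 1303.2 px.
Subtracting 3 column gaps of 6 leaves 1285.2 for 4 columns, so c = 321.3 px.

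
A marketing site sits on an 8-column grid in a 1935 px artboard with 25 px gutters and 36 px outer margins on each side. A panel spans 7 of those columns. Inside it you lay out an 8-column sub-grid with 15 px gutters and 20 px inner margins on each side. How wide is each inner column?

185.25 px

Take off 72 px of margins, leaving 1863 px.
8 columns + 7 gutters: 8c + 7·25 = 1863.
8c = 1863 − 175 = 1688, so c = 211 px.
7-column span = 7·211 + 6·25 = 1627 px.
Inner content = 1627 − 2·20 = 1587 px.
1587 − 7·15 = 1482; ÷8 gives d = 185.25 px.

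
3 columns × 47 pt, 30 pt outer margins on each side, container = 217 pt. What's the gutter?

8 pt

Content width = 217 − 2·30 = 157 pt.
Columns use 141 pt, leaving 16 pt across 2 gutters = 8 pt each.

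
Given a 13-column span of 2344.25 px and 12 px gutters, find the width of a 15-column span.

2706.75 px

13c + 12·12 = 2344.25 → 13c = 2200.25 → c = 169.25 px.
Span of 15: 15·169.25 + 14·12 = 2538.75 + 168 = 2706.75 px.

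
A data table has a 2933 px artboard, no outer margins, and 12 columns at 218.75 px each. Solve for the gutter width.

12·218.75 + 11g = 2933 → 11g = 308 → g = 28 px.

28 px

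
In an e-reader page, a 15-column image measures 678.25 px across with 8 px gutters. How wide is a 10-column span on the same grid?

449.5 px

15 columns + 14 gutters: 15c + 14·8 = 678.25.
15c = 678.25 − 112 = 566.25, so c = 37.75 px.
10 columns plus 9 gutters: 377.5 + 72 = 449.5 px.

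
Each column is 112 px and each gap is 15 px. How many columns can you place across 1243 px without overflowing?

k columns need k·112 + (k−1)·15 = k·127 − 15.
k·127 − 15 ≤ 1243 → k ≤ 1258 / 127 ≈ 9.91, so k = 9.

9 columns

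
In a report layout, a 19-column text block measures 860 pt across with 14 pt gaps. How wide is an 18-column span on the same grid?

814 pt

860 − 18·14 = 608; ÷19 gives c = 32 pt.
Span of 18: 18·32 + 17·14 = 576 + 238 = 814 pt.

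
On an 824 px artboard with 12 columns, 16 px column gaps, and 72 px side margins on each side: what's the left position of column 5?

304 px

Subtract both margins: 824 − 2·72 = 680 px.
680 − 11·16 = 504; ÷12 gives c = 42 px.
Before column 5: the margin + 4 columns + 4 column gaps.
Offset = 72 + 4·(42 + 16) = 72 + 232 = 304 px.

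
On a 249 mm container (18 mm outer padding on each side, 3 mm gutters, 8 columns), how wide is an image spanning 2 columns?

51 mm

Subtract both margins: 249 − 2·18 = 213 mm.
8 columns + 7 gutters: 8c + 7·3 = 213.
8c = 213 − 21 = 192, so c = 24 mm.
Span of 2: 2·24 + 1·3 = 48 + 3 = 51 mm.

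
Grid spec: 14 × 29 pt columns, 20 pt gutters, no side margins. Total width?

666 pt

Summing: 406 + 260 = 666 pt.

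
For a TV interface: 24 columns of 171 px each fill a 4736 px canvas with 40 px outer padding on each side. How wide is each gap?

24 px

Subtract both margins: 4736 − 2·40 = 4656 px.
24·171 + 23g = 4656 → 23g = 552 → g = 24 px.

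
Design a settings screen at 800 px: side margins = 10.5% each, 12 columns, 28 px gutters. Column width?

27 px

800 × (1 − 2·10.5%) = 800 × 79% = 632 px for the columns.
12 columns + 11 gutters: 12c + 11·28 = 632.
12c = 632 − 308 = 324, so c = 27 px.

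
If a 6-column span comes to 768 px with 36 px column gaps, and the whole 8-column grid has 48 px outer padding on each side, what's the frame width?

1132 px

768 − 5·36 = 588; ÷6 gives c = 98 px.
Frame = 2·48 + 8·98 + 7·36 = 96 + 784 + 252 = 1132 px.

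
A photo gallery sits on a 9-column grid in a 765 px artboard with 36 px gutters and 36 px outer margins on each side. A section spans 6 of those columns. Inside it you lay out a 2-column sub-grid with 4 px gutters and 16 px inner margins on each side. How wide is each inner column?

207 px

Outer content = 765 − 2·36 = 693 px.
Subtracting 8 gutters of 36 leaves 405 for 9 columns, so c = 45 px.
6-column span = 6·45 + 5·36 = 450 px.
Inner content = 450 − 2·16 = 418 px.
Subtracting 1 gutter of 4 leaves 414 for 2 columns, so d = 207 px.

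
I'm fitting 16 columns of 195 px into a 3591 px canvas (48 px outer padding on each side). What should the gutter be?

25 px

Inside the margins: 3591 − 96 = 3495 px.
Columns use 3120 px, leaving 375 px across 15 gutters = 25 px each.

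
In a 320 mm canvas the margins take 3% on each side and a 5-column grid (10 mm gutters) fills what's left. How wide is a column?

52.16 mm

320 × (1 − 2·3%) = 320 × 94% = 300.8 mm for the columns.
5 columns + 4 gutters: 5c + 4·10 = 300.8.
5c = 300.8 − 40 = 260.8, so c = 52.16 mm.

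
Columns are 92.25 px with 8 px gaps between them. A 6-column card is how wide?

Span of 6: 6·92.25 + 5·8 = 553.5 + 40 = 593.5 px.

593.5 px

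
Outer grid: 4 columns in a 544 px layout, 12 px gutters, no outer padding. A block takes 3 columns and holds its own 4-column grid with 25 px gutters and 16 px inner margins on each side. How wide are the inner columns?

Subtracting 3 gutters of 12 leaves 508 for 4 columns, so c = 127 px.
3-column span = 3·127 + 2·12 = 405 px.
Inner content = 405 − 2·16 = 373 px.
373 − 3·25 = 298; ÷4 gives d = 74.5 px.

74.5 px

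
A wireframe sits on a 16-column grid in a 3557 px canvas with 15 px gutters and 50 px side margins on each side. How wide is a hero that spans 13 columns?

Take off 100 px of margins, leaving 3457 px.
16c + 15·15 = 3457 → 16c = 3232 → c = 202 px.
13-column span = 13·202 + 12·15 = 2806 px.

2806 px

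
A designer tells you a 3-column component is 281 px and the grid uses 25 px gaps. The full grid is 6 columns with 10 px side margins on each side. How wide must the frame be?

Subtracting 2 gaps of 25 leaves 231 for 3 columns, so c = 77 px.
Adding margins, columns and gutters: 20 + 462 + 125 = 607 px.

607 px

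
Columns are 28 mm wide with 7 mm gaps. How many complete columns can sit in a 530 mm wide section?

k columns need k·28 + (k−1)·7 = k·35 − 7.
k·35 − 7 ≤ 530 → k ≤ 537 / 35 ≈ 15.34, so k = 15.

15 columns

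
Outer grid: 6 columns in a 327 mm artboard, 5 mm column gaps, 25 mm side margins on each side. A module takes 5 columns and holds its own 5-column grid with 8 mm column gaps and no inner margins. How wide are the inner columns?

Subtract both margins: 327 − 2·25 = 277 mm.
6 columns + 5 column gaps: 6c + 5·5 = 277.
6c = 277 − 25 = 252, so c = 42 mm.
5 columns plus 4 column gaps: 210 + 20 = 230 mm.
230 − 4·8 = 198; ÷5 gives d = 39.6 mm.

39.6 mm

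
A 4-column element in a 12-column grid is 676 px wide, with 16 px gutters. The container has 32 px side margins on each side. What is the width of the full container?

2124 px

Subtracting 3 gutters of 16 leaves 628 for 4 columns, so c = 157 px.
Container = 2·32 + 12·157 + 11·16 = 64 + 1884 + 176 = 2124 px.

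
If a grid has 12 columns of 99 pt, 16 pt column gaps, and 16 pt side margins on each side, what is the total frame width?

Total width: 2·16 + 12·99 + 11·16 = 1396 pt.

1396 pt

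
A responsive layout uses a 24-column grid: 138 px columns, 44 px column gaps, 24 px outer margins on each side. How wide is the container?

Adding margins, columns and gutters: 48 + 3312 + 1012 = 4372 px.

4372 px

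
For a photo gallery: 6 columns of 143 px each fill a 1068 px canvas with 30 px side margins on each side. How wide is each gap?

30 px

Inside the margins: 1068 − 60 = 1008 px.
6 columns take 6·143 = 858 px; remaining 150 splits into 5 gaps.
g = 150 / 5 = 30 px.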